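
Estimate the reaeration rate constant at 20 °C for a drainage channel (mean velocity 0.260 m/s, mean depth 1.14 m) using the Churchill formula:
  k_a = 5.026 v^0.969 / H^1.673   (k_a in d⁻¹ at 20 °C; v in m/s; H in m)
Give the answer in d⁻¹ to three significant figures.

k_a ≈ 1.09 d⁻¹

k_a = 5.026 × 0.260^0.969 / 1.14^1.673 = 5.026 × 0.2711 / 1.245 = 1.094 d⁻¹.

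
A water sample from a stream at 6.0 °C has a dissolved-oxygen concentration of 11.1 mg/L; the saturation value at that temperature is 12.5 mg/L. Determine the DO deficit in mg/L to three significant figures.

D = C_s − C = 12.5 − 11.1 = 1.40 mg/L.

D ≈ 1.40 mg/L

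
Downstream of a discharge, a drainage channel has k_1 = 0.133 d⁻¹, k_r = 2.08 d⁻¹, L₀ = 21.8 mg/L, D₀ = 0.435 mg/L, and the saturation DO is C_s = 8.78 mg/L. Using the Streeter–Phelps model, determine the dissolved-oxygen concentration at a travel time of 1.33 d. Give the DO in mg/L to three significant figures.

DO ≈ 7.60 mg/L

k_1 L₀/(k_r−k_1) = 0.133×21.8/(2.08−0.133) = 2.899/1.947 = 1.489 mg/L.
e^(−k_1 t) = e^(−0.133×1.330) = 0.8379; e^(−k_r t) = e^(−2.08×1.330) = 0.06289.
D = 1.489 × (0.8379 − 0.06289) + 0.435 × 0.06289 = 1.154 + 0.02736 = 1.181 mg/L.
DO = C_s − D = 8.78 − 1.181 = 7.599 mg/L.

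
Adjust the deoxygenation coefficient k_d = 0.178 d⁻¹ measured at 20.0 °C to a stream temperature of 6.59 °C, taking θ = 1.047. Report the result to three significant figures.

k_d ≈ 0.0961 d⁻¹

k_d(T₂) = k_d(T₁) · θ^(T₂−T₁) = 0.178 × 1.047^(6.59−20.0)
= 0.178 × 1.047^-13.4 = 0.178 × 0.5402 = 0.09615 d⁻¹.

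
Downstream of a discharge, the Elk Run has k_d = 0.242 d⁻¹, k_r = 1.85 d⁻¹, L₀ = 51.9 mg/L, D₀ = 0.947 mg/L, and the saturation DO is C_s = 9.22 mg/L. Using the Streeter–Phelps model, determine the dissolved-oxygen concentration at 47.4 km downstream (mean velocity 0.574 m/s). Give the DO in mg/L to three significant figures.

Travel time t = x/v = 47.4 km / (0.574 m/s) = 47400 m / 0.574 m/s = 82580 s = 0.9558 d.
k_d L₀/(k_r−k_d) = 0.242×51.9/(1.85−0.242) = 12.56/1.608 = 7.811 mg/L.
e^(−k_d t) = e^(−0.242×0.9558) = 0.7935; e^(−k_r t) = e^(−1.85×0.9558) = 0.1706.
D = 7.811 × (0.7935 − 0.1706) + 0.947 × 0.1706 = 4.865 + 0.1616 = 5.027 mg/L.
DO = C_s − D = 9.22 − 5.027 = 4.193 mg/L.

DO ≈ 4.19 mg/L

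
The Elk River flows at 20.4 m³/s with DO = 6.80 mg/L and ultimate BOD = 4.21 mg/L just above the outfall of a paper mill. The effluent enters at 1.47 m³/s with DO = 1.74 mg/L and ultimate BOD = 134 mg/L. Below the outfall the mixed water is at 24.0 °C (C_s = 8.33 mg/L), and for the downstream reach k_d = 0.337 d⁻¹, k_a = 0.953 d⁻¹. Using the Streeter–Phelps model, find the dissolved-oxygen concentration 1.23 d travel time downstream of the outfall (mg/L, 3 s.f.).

DO ≈ 5.27 mg/L

Mixed DO = (20.4×6.80 + 1.47×1.74)/(20.4+1.47) = 141.3/21.87 = 6.460 mg/L.
Mixed L₀ = (20.4×4.21 + 1.47×134)/(21.87) = 282.9/21.87 = 12.93 mg/L.
Initial deficit D₀ = C_s − DO₀ = 8.33 − 6.460 = 1.870 mg/L.
D(1.23) = [0.337×12.93/(0.953−0.337)](e^(−0.337×1.23) − e^(−0.953×1.23)) + 1.870 e^(−0.953×1.23)
= 7.076 × (0.6607 − 0.3097) + 1.870 × 0.3097 = 3.063 mg/L.
DO = 8.33 − 3.063 = 5.267 mg/L.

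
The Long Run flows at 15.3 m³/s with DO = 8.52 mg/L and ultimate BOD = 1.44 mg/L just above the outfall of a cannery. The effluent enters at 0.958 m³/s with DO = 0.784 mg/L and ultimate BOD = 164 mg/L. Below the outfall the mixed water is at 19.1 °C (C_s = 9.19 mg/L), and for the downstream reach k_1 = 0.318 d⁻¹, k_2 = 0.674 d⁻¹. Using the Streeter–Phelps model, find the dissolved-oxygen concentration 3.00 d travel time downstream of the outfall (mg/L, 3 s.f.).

DO ≈ 6.55 mg/L

Mixed DO = (15.3×8.52 + 0.958×0.784)/(15.3+0.958) = 131.1/16.26 = 8.064 mg/L.
Mixed L₀ = (15.3×1.44 + 0.958×164)/(16.26) = 179.1/16.26 = 11.02 mg/L.
Initial deficit D₀ = C_s − DO₀ = 9.19 − 8.064 = 1.126 mg/L.
D(3.00) = [0.318×11.02/(0.674−0.318)](e^(−0.318×3.00) − e^(−0.674×3.00)) + 1.126 e^(−0.674×3.00)
= 9.843 × (0.3852 − 0.1324) + 1.126 × 0.1324 = 2.637 mg/L.
DO = 9.19 − 2.637 = 6.553 mg/L.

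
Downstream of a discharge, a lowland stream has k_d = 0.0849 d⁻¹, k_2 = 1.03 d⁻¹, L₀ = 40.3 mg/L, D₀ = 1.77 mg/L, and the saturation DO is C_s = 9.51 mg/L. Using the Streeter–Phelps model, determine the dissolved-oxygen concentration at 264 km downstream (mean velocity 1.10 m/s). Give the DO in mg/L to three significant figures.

DO ≈ 6.76 mg/L

Travel time t = x/v = 264 km / (1.10 m/s) = 264000 m / 1.10 m/s = 240000 s = 2.778 d.
k_d L₀/(k_2−k_d) = 0.0849×40.3/(1.03−0.0849) = 3.421/0.9451 = 3.620 mg/L.
e^(−k_d t) = e^(−0.0849×2.778) = 0.7899; e^(−k_2 t) = e^(−1.03×2.778) = 0.05721.
D = 3.620 × (0.7899 − 0.05721) + 1.77 × 0.05721 = 2.653 + 0.1013 = 2.754 mg/L.
DO = C_s − D = 9.51 − 2.754 = 6.756 mg/L.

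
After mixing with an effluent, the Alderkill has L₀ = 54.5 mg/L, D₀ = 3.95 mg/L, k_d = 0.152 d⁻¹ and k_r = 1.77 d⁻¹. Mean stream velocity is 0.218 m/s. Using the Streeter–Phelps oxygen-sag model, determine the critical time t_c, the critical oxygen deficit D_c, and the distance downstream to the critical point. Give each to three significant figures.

t_c ≈ 0.605 d; D_c ≈ 4.27 mg/L; x_c ≈ 11.4 km

t_c = [1/(k_r−k_d)] ln[(k_r/k_d)(1 − D₀(k_r−k_d)/(k_d L₀))]
= [1/(1.77−0.152)] ln[(1.77/0.152)(1 − 3.95×1.618/(0.152×54.5))]
= (1/1.618) ln[11.64 × 0.2285] = 0.6180 × ln(2.661) = 0.6180 × 0.9786 = 0.6048 d.
D_c = (k_d/k_r) L₀ e^(−k_d t_c) = (0.152/1.77) × 54.5 × e^(−0.152×0.6048) = 0.08588 × 54.5 × 0.9122 = 4.269 mg/L.
x_c = v t_c = 0.218 m/s × 0.6048 d × 86400 s/d = 11390 m ≈ 11.4 km.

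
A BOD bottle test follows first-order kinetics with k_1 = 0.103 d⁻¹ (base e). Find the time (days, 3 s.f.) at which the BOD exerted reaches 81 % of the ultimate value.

y/L₀ = 1 − e^(−k_1 t) = 0.81 ⇒ e^(−k_1 t) = 0.190
t = −ln(0.190) / 0.103 = 1.661 / 0.103 = 16.12 d.

t ≈ 16.1 d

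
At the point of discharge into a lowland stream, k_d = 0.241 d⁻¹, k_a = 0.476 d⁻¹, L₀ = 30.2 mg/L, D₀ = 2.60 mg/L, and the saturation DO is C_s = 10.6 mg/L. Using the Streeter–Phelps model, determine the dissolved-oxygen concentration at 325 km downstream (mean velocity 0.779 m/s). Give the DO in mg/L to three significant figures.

Travel time t = x/v = 325 km / (0.779 m/s) = 325000 m / 0.779 m/s = 417200 s = 4.829 d.
k_d L₀/(k_a−k_d) = 0.241×30.2/(0.476−0.241) = 7.278/0.2350 = 30.97 mg/L.
e^(−k_d t) = e^(−0.241×4.829) = 0.3123; e^(−k_a t) = e^(−0.476×4.829) = 0.1004.
D = 30.97 × (0.3123 − 0.1004) + 2.60 × 0.1004 = 6.563 + 0.2611 = 6.824 mg/L.
DO = C_s − D = 10.6 − 6.824 = 3.776 mg/L.

DO ≈ 3.78 mg/L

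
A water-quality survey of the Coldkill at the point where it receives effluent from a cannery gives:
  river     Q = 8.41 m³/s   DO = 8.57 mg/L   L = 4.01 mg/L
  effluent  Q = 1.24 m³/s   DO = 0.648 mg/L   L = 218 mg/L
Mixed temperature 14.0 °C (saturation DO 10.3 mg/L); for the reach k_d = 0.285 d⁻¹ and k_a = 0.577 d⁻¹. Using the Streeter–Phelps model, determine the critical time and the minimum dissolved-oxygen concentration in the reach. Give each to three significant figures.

Mixed DO = (8.41×8.57 + 1.24×0.648)/(8.41+1.24) = 72.88/9.650 = 7.552 mg/L.
Mixed L₀ = (8.41×4.01 + 1.24×218)/(9.650) = 304.0/9.650 = 31.51 mg/L.
Initial deficit D₀ = C_s − DO₀ = 10.3 − 7.552 = 2.748 mg/L.
t_c = (1/0.2920) ln[(0.577/0.285)(1 − 2.748×0.2920/(0.285×31.51))] = 3.425 × ln(1.844) = 2.095 d.
D_c = (0.285/0.577) × 31.51 × e^(−0.285×2.095) = 0.4939 × 31.51 × 0.5504 = 8.566 mg/L.
Minimum DO = 10.3 − 8.566 = 1.734 mg/L.

t_c ≈ 2.10 d; minimum DO ≈ 1.73 mg/L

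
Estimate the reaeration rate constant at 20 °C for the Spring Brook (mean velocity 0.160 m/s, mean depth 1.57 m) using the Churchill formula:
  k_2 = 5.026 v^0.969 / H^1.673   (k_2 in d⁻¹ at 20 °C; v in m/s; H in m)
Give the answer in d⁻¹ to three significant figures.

k_2 = 5.026 × 0.160^0.969 / 1.57^1.673 = 5.026 × 0.1694 / 2.127 = 0.4002 d⁻¹.

k_2 ≈ 0.400 d⁻¹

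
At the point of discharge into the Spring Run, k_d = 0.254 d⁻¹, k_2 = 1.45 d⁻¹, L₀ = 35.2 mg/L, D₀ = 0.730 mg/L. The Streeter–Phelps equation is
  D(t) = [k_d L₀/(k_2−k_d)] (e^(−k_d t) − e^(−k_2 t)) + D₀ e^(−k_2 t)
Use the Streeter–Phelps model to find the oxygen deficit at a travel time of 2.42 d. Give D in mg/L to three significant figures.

k_d L₀/(k_2−k_d) = 0.254×35.2/(1.45−0.254) = 8.941/1.196 = 7.476 mg/L.
e^(−k_d t) = e^(−0.254×2.420) = 0.5408; e^(−k_2 t) = e^(−1.45×2.420) = 0.02993.
D = 7.476 × (0.5408 − 0.02993) + 0.730 × 0.02993 = 3.819 + 0.02185 = 3.841 mg/L.

D ≈ 3.84 mg/L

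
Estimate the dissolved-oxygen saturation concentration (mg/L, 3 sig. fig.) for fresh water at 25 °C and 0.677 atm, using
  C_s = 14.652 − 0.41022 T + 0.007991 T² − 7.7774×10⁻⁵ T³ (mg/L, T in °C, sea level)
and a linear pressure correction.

C_s ≈ 5.53 mg/L

At sea level: C_s = 14.652 − 0.41022×25 + 0.007991×25² − 7.7774×10⁻⁵×25³ = 8.176 mg/L.
Pressure correction: C_s' = 8.176 × 0.677 = 5.535 mg/L.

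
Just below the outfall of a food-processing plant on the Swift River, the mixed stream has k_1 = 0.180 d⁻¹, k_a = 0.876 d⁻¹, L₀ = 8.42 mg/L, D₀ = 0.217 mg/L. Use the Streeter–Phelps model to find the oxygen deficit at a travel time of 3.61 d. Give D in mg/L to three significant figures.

k_1 L₀/(k_a−k_1) = 0.180×8.42/(0.876−0.180) = 1.516/0.6960 = 2.178 mg/L.
e^(−k_1 t) = e^(−0.180×3.610) = 0.5222; e^(−k_a t) = e^(−0.876×3.610) = 0.04233.
D = 2.178 × (0.5222 − 0.04233) + 0.217 × 0.04233 = 1.045 + 0.009185 = 1.054 mg/L.

D ≈ 1.05 mg/L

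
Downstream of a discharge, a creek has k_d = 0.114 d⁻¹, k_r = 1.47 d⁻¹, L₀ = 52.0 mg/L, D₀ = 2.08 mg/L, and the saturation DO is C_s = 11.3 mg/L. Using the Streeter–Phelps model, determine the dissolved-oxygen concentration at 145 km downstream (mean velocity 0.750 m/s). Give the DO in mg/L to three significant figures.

Travel time t = x/v = 145 km / (0.750 m/s) = 145000 m / 0.750 m/s = 193300 s = 2.238 d.
k_d L₀/(k_r−k_d) = 0.114×52.0/(1.47−0.114) = 5.928/1.356 = 4.372 mg/L.
e^(−k_d t) = e^(−0.114×2.238) = 0.7748; e^(−k_r t) = e^(−1.47×2.238) = 0.03728.
D = 4.372 × (0.7748 − 0.03728) + 2.08 × 0.03728 = 3.224 + 0.07754 = 3.302 mg/L.
DO = C_s − D = 11.3 − 3.302 = 7.998 mg/L.

DO ≈ 8.00 mg/L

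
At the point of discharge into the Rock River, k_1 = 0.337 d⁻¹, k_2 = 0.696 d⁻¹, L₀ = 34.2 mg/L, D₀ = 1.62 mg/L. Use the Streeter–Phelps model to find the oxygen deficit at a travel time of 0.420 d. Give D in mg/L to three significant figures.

k_1 L₀/(k_2−k_1) = 0.337×34.2/(0.696−0.337) = 11.53/0.3590 = 32.10 mg/L.
e^(−k_1 t) = e^(−0.337×0.4200) = 0.8680; e^(−k_2 t) = e^(−0.696×0.4200) = 0.7465.
D = 32.10 × (0.8680 − 0.7465) + 1.62 × 0.7465 = 3.900 + 1.209 = 5.110 mg/L.

D ≈ 5.11 mg/L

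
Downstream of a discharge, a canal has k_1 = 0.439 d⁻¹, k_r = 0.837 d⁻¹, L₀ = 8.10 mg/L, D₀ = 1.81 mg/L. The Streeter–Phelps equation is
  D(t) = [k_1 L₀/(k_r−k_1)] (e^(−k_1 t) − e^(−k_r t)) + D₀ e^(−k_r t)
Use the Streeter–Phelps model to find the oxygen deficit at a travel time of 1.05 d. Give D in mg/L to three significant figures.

k_1 L₀/(k_r−k_1) = 0.439×8.10/(0.837−0.439) = 3.556/0.3980 = 8.934 mg/L.
e^(−k_1 t) = e^(−0.439×1.050) = 0.6307; e^(−k_r t) = e^(−0.837×1.050) = 0.4153.
D = 8.934 × (0.6307 − 0.4153) + 1.81 × 0.4153 = 1.925 + 0.7516 = 2.676 mg/L.

D ≈ 2.68 mg/L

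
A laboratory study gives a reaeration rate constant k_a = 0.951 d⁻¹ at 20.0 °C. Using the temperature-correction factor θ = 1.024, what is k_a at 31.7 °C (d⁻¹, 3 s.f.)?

k_a ≈ 1.26 d⁻¹

k_a(T₂) = k_a(T₁) · θ^(T₂−T₁) = 0.951 × 1.024^(31.7−20.0)
= 0.951 × 1.024^11.7 = 0.951 × 1.320 = 1.255 d⁻¹.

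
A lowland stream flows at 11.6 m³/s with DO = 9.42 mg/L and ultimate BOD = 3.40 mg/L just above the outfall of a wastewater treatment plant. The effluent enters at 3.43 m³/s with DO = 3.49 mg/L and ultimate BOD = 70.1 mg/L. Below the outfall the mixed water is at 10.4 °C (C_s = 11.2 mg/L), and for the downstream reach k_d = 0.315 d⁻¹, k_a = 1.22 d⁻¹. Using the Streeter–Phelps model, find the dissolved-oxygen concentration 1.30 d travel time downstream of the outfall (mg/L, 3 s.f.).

Mixed DO = (11.6×9.42 + 3.43×3.49)/(11.6+3.43) = 121.2/15.03 = 8.067 mg/L.
Mixed L₀ = (11.6×3.40 + 3.43×70.1)/(15.03) = 279.9/15.03 = 18.62 mg/L.
Initial deficit D₀ = C_s − DO₀ = 11.2 − 8.067 = 3.133 mg/L.
D(1.30) = [0.315×18.62/(1.22−0.315)](e^(−0.315×1.30) − e^(−1.22×1.30)) + 3.133 e^(−1.22×1.30)
= 6.482 × (0.6640 − 0.2047) + 3.133 × 0.2047 = 3.618 mg/L.
DO = 11.2 − 3.618 = 7.582 mg/L.

DO ≈ 7.58 mg/L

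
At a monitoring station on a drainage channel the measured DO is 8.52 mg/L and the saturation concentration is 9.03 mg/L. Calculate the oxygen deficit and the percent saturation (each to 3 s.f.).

D ≈ 0.510 mg/L; 94.4 % saturation

D = C_s − C = 9.03 − 8.52 = 0.510 mg/L.
% saturation = 8.52/9.03 × 100 = 94.4 %.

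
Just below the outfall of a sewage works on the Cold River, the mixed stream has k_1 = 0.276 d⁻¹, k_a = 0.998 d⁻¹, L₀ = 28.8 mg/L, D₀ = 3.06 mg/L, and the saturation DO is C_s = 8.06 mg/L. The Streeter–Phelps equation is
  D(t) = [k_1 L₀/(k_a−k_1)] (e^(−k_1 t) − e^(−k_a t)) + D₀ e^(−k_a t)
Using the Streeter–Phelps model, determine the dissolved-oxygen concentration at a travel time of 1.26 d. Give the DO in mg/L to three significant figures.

k_1 L₀/(k_a−k_1) = 0.276×28.8/(0.998−0.276) = 7.949/0.7220 = 11.01 mg/L.
e^(−k_1 t) = e^(−0.276×1.260) = 0.7063; e^(−k_a t) = e^(−0.998×1.260) = 0.2844.
D = 11.01 × (0.7063 − 0.2844) + 3.06 × 0.2844 = 4.645 + 0.8702 = 5.515 mg/L.
DO = C_s − D = 8.06 − 5.515 = 2.545 mg/L.

DO ≈ 2.54 mg/L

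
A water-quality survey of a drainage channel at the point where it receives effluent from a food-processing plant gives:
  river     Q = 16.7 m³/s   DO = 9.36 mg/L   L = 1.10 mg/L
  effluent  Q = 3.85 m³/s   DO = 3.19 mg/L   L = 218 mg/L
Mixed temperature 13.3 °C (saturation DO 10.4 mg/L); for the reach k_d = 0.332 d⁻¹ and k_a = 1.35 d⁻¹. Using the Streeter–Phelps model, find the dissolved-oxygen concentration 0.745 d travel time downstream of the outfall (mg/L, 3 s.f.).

Mixed DO = (16.7×9.36 + 3.85×3.19)/(16.7+3.85) = 168.6/20.55 = 8.204 mg/L.
Mixed L₀ = (16.7×1.10 + 3.85×218)/(20.55) = 857.7/20.55 = 41.74 mg/L.
Initial deficit D₀ = C_s − DO₀ = 10.4 − 8.204 = 2.196 mg/L.
D(0.745) = [0.332×41.74/(1.35−0.332)](e^(−0.332×0.745) − e^(−1.35×0.745)) + 2.196 e^(−1.35×0.745)
= 13.61 × (0.7809 − 0.3658) + 2.196 × 0.3658 = 6.453 mg/L.
DO = 10.4 − 6.453 = 3.947 mg/L.

DO ≈ 3.95 mg/L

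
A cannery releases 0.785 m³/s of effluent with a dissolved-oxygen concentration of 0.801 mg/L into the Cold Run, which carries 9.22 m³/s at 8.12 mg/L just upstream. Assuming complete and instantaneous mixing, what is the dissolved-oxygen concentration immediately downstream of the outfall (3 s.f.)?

Flow-weighted mixing: C = (Q_r C_r + Q_w C_w)/(Q_r + Q_w)
= (9.22×8.12 + 0.785×0.801)/(9.22 + 0.785) = 75.50/10.01 = 7.546 mg/L.

7.55 mg/L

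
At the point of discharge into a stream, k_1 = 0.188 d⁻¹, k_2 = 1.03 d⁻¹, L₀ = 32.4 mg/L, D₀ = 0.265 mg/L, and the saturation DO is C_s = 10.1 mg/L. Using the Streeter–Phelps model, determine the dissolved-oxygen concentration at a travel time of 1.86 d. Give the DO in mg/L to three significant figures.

DO ≈ 6.03 mg/L

k_1 L₀/(k_2−k_1) = 0.188×32.4/(1.03−0.188) = 6.091/0.8420 = 7.234 mg/L.
e^(−k_1 t) = e^(−0.188×1.860) = 0.7049; e^(−k_2 t) = e^(−1.03×1.860) = 0.1472.
D = 7.234 × (0.7049 − 0.1472) + 0.265 × 0.1472 = 4.034 + 0.03901 = 4.073 mg/L.
DO = C_s − D = 10.1 − 4.073 = 6.027 mg/L.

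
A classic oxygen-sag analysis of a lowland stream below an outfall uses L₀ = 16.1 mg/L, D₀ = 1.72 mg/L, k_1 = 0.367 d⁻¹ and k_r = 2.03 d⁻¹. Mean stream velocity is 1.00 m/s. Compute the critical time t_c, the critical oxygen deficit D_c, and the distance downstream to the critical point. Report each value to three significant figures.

t_c ≈ 0.631 d; D_c ≈ 2.31 mg/L; x_c ≈ 54.5 km

With k_r/k_1 = 5.531 and 1 − D₀(k_r−k_1)/(k_1 L₀) = 0.5159,
t_c = ln(5.531 × 0.5159) / (2.03 − 0.367) = ln(2.854) / 1.663 = 1.049/1.663 = 0.6305 d.
D_c = (k_1/k_r) L₀ e^(−k_1 t_c) = (0.367/2.03) × 16.1 × e^(−0.367×0.6305) = 0.1808 × 16.1 × 0.7934 = 2.309 mg/L.
x_c = v t_c = 1.00 m/s × 0.6305 d × 86400 s/d = 54480 m ≈ 54.5 km.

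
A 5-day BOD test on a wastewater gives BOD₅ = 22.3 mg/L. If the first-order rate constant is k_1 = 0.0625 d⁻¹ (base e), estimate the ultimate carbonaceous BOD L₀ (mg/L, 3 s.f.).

L₀ ≈ 83.1 mg/L

BOD₅ = L₀(1 − e^(−5k_1)) ⇒ L₀ = BOD₅ / (1 − e^(−5×0.0625))
= 22.3 / (1 − 0.7316) = 22.3 / 0.2684 = 83.09 mg/L.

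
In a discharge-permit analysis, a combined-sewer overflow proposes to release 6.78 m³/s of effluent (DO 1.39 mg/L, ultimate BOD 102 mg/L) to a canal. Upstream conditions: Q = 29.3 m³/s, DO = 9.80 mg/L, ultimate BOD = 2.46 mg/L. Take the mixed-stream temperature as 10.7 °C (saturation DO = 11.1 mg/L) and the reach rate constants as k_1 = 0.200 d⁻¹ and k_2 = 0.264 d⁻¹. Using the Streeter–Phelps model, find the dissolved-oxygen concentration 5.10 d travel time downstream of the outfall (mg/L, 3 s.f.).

DO ≈ 3.71 mg/L

Mixed DO = (29.3×9.80 + 6.78×1.39)/(29.3+6.78) = 296.6/36.08 = 8.220 mg/L.
Mixed L₀ = (29.3×2.46 + 6.78×102)/(36.08) = 763.6/36.08 = 21.17 mg/L.
Initial deficit D₀ = C_s − DO₀ = 11.1 − 8.220 = 2.880 mg/L.
D(5.10) = [0.200×21.17/(0.264−0.200)](e^(−0.200×5.10) − e^(−0.264×5.10)) + 2.880 e^(−0.264×5.10)
= 66.14 × (0.3606 − 0.2602) + 2.880 × 0.2602 = 7.391 mg/L.
DO = 11.1 − 7.391 = 3.709 mg/L.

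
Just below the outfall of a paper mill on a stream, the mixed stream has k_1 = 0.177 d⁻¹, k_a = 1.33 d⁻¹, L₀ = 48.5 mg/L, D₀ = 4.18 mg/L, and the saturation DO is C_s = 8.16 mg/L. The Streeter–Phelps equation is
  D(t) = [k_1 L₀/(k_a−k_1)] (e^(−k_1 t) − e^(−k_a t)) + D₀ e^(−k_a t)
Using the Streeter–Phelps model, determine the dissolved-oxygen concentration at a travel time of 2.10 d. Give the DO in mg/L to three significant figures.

DO ≈ 3.23 mg/L

k_1 L₀/(k_a−k_1) = 0.177×48.5/(1.33−0.177) = 8.585/1.153 = 7.445 mg/L.
e^(−k_1 t) = e^(−0.177×2.100) = 0.6896; e^(−k_a t) = e^(−1.33×2.100) = 0.06124.
D = 7.445 × (0.6896 − 0.06124) + 4.18 × 0.06124 = 4.678 + 0.2560 = 4.934 mg/L.
DO = C_s − D = 8.16 − 4.934 = 3.226 mg/L.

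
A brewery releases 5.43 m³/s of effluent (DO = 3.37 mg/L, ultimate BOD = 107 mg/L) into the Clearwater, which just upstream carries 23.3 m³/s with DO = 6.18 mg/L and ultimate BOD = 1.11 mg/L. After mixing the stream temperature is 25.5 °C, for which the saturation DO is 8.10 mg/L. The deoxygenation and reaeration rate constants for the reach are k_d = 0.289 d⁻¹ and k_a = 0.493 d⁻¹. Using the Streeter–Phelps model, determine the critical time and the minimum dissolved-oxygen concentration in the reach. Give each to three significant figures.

t_c ≈ 2.20 d; minimum DO ≈ 1.54 mg/L

Mixed DO = (23.3×6.18 + 5.43×3.37)/(23.3+5.43) = 162.3/28.73 = 5.649 mg/L.
Mixed L₀ = (23.3×1.11 + 5.43×107)/(28.73) = 606.9/28.73 = 21.12 mg/L.
Initial deficit D₀ = C_s − DO₀ = 8.10 − 5.649 = 2.451 mg/L.
t_c = (1/0.2040) ln[(0.493/0.289)(1 − 2.451×0.2040/(0.289×21.12))] = 4.902 × ln(1.566) = 2.199 d.
D_c = (0.289/0.493) × 21.12 × e^(−0.289×2.199) = 0.5862 × 21.12 × 0.5296 = 6.558 mg/L.
Minimum DO = 8.10 − 6.558 = 1.542 mg/L.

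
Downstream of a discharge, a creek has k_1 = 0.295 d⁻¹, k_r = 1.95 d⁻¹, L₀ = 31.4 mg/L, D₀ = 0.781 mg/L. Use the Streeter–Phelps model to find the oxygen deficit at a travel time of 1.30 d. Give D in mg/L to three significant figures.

D ≈ 3.43 mg/L

k_1 L₀/(k_r−k_1) = 0.295×31.4/(1.95−0.295) = 9.263/1.655 = 5.597 mg/L.
e^(−k_1 t) = e^(−0.295×1.300) = 0.6815; e^(−k_r t) = e^(−1.95×1.300) = 0.07926.
D = 5.597 × (0.6815 − 0.07926) + 0.781 × 0.07926 = 3.371 + 0.06190 = 3.432 mg/L.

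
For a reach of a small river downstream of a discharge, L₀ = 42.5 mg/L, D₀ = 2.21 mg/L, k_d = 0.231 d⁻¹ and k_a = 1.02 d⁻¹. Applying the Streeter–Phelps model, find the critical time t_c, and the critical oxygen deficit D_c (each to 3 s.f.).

t_c ≈ 1.63 d; D_c ≈ 6.60 mg/L

With k_a/k_d = 4.416 and 1 − D₀(k_a−k_d)/(k_d L₀) = 0.8224,
t_c = ln(4.416 × 0.8224) / (1.02 − 0.231) = ln(3.631) / 0.7890 = 1.290/0.7890 = 1.634 d.
D_c = (k_d/k_a) L₀ e^(−k_d t_c) = (0.231/1.02) × 42.5 × e^(−0.231×1.634) = 0.2265 × 42.5 × 0.6855 = 6.598 mg/L.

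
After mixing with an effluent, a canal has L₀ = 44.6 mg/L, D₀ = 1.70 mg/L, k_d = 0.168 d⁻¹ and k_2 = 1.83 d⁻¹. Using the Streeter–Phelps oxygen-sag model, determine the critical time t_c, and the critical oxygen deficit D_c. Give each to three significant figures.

t_c ≈ 1.15 d; D_c ≈ 3.37 mg/L

With k_2/k_d = 10.89 and 1 − D₀(k_2−k_d)/(k_d L₀) = 0.6229,
t_c = ln(10.89 × 0.6229) / (1.83 − 0.168) = ln(6.785) / 1.662 = 1.915/1.662 = 1.152 d.
D_c = (k_d/k_2) L₀ e^(−k_d t_c) = (0.168/1.83) × 44.6 × e^(−0.168×1.152) = 0.09180 × 44.6 × 0.8240 = 3.374 mg/L.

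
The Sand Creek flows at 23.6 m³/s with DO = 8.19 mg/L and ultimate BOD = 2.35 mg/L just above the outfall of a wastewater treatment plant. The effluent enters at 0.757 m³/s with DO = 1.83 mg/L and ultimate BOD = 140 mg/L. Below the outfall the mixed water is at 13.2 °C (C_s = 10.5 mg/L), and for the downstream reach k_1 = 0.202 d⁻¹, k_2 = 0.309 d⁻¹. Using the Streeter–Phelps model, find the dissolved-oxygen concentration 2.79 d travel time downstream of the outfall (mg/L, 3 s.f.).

DO ≈ 7.60 mg/L

Mixed DO = (23.6×8.19 + 0.757×1.83)/(23.6+0.757) = 194.7/24.36 = 7.992 mg/L.
Mixed L₀ = (23.6×2.35 + 0.757×140)/(24.36) = 161.4/24.36 = 6.628 mg/L.
Initial deficit D₀ = C_s − DO₀ = 10.5 − 7.992 = 2.508 mg/L.
D(2.79) = [0.202×6.628/(0.309−0.202)](e^(−0.202×2.79) − e^(−0.309×2.79)) + 2.508 e^(−0.309×2.79)
= 12.51 × (0.5692 − 0.4223) + 2.508 × 0.4223 = 2.897 mg/L.
DO = 10.5 − 2.897 = 7.603 mg/L.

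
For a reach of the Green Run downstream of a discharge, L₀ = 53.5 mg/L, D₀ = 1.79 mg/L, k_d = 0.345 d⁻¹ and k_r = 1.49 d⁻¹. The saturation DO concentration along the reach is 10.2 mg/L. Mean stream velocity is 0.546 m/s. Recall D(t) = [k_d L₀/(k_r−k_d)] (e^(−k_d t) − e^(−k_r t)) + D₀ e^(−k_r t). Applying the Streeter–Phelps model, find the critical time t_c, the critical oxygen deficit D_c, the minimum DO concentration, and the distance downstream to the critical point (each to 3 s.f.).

At the critical point dD/dt = 0, so k_d L₀ e^(−k_d t) = k_r D. Substituting D(t) from the Streeter–Phelps equation and solving for t gives
t_c = ln[(k_r/k_d)(1 − D₀(k_r−k_d)/(k_d L₀))] / (k_r−k_d).
Here k_r−k_d = 1.145 d⁻¹ and 1 − D₀(k_r−k_d)/(k_d L₀) = 1 − 1.79×1.145/(0.345×53.5) = 0.8890, so
t_c = ln(4.319 × 0.8890) / 1.145 = 1.345 / 1.145 = 1.175 d.
L(t_c) = L₀ e^(−k_d t_c) = 53.5 × 0.6667 = 35.67 mg/L, and at the critical point k_r D_c = k_d L, so D_c = (0.345/1.49) × 35.67 = 8.259 mg/L.
Minimum DO = C_s − D_c = 10.2 − 8.259 = 1.941 mg/L.
x_c = v t_c = 0.546 m/s × 1.175 d × 86400 s/d = 55430 m ≈ 55.4 km.

t_c ≈ 1.17 d; D_c ≈ 8.26 mg/L; min DO ≈ 1.94 mg/L; x_c ≈ 55.4 km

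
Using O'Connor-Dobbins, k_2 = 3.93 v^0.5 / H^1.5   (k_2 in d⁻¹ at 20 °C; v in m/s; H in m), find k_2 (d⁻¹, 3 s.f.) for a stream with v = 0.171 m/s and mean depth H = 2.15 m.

k_2 ≈ 0.516 d⁻¹

k_2 = 3.93 × 0.171^0.5 / 2.15^1.5 = 3.93 × 0.4135 / 3.153 = 0.5155 d⁻¹.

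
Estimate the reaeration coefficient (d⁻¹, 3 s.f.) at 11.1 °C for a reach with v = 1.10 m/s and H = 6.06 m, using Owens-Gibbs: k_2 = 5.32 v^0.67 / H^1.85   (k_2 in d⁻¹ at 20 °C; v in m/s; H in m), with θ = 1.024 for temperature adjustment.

k_2 ≈ 0.164 d⁻¹

k_2(20) = 5.32 × 1.10^0.67 / 6.06^1.85 = 5.32 × 1.066 / 28.03 = 0.2023 d⁻¹.
k_2(11.1) = 0.2023 × 1.024^(11.1−20) = 0.2023 × 0.8097 = 0.1638 d⁻¹.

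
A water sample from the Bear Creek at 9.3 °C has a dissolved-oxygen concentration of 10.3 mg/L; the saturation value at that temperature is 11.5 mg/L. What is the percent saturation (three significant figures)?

% saturation = C/C_s × 100 = 10.3/11.5 × 100 = 89.6 %.

89.6 % saturation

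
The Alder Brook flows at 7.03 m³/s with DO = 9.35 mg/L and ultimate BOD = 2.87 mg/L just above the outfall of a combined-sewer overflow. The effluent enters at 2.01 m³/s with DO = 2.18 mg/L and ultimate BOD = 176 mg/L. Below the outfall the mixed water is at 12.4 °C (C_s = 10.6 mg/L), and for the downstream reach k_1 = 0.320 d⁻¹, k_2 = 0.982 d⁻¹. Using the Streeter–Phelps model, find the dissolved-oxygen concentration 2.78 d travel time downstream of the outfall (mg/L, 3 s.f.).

Mixed DO = (7.03×9.35 + 2.01×2.18)/(7.03+2.01) = 70.11/9.040 = 7.756 mg/L.
Mixed L₀ = (7.03×2.87 + 2.01×176)/(9.040) = 373.9/9.040 = 41.36 mg/L.
Initial deficit D₀ = C_s − DO₀ = 10.6 − 7.756 = 2.844 mg/L.
D(2.78) = [0.320×41.36/(0.982−0.320)](e^(−0.320×2.78) − e^(−0.982×2.78)) + 2.844 e^(−0.982×2.78)
= 19.99 × (0.4108 − 0.06522) + 2.844 × 0.06522 = 7.096 mg/L.
DO = 10.6 − 7.096 = 3.504 mg/L.

DO ≈ 3.50 mg/L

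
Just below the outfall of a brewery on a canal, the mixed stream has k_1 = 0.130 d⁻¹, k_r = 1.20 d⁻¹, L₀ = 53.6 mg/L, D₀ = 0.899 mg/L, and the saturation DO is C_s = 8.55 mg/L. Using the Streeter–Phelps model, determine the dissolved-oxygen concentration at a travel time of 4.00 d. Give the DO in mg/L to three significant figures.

DO ≈ 4.72 mg/L

k_1 L₀/(k_r−k_1) = 0.130×53.6/(1.20−0.130) = 6.968/1.070 = 6.512 mg/L.
e^(−k_1 t) = e^(−0.130×4.000) = 0.5945; e^(−k_r t) = e^(−1.20×4.000) = 0.008230.
D = 6.512 × (0.5945 − 0.008230) + 0.899 × 0.008230 = 3.818 + 0.007399 = 3.825 mg/L.
DO = C_s − D = 8.55 − 3.825 = 4.725 mg/L.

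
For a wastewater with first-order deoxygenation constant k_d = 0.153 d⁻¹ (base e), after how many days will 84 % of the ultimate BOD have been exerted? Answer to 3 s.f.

t ≈ 12.0 d

y/L₀ = 1 − e^(−k_d t) = 0.84 ⇒ e^(−k_d t) = 0.160
t = −ln(0.160) / 0.153 = 1.833 / 0.153 = 11.98 d.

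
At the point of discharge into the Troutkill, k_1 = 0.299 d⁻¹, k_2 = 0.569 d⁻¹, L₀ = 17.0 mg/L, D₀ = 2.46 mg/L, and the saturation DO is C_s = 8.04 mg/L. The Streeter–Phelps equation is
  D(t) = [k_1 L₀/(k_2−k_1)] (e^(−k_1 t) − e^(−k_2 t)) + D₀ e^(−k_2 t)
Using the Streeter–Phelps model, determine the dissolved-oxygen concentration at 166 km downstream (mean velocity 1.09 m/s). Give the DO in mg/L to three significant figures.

Travel time t = x/v = 166 km / (1.09 m/s) = 166000 m / 1.09 m/s = 152300 s = 1.763 d.
k_1 L₀/(k_2−k_1) = 0.299×17.0/(0.569−0.299) = 5.083/0.2700 = 18.83 mg/L.
e^(−k_1 t) = e^(−0.299×1.763) = 0.5904; e^(−k_2 t) = e^(−0.569×1.763) = 0.3668.
D = 18.83 × (0.5904 − 0.3668) + 2.46 × 0.3668 = 4.209 + 0.9023 = 5.111 mg/L.
DO = C_s − D = 8.04 − 5.111 = 2.929 mg/L.

DO ≈ 2.93 mg/L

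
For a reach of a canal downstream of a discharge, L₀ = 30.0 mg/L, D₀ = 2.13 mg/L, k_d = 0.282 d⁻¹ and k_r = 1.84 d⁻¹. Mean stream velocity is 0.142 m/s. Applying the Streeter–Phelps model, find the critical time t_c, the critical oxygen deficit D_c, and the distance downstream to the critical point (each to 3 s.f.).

t_c ≈ 0.884 d; D_c ≈ 3.58 mg/L; x_c ≈ 10.8 km

With k_r/k_d = 6.525 and 1 − D₀(k_r−k_d)/(k_d L₀) = 0.6077,
t_c = ln(6.525 × 0.6077) / (1.84 − 0.282) = ln(3.965) / 1.558 = 1.378/1.558 = 0.8842 d.
L(t_c) = L₀ e^(−k_d t_c) = 30.0 × 0.7793 = 23.38 mg/L, and at the critical point k_r D_c = k_d L, so D_c = (0.282/1.84) × 23.38 = 3.583 mg/L.
x_c = v t_c = 0.142 m/s × 0.8842 d × 86400 s/d = 10850 m ≈ 10.8 km.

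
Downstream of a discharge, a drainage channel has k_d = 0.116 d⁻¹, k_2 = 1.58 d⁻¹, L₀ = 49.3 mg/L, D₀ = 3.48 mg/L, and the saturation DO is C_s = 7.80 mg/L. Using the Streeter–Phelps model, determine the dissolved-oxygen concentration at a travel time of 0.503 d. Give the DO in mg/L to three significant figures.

k_d L₀/(k_2−k_d) = 0.116×49.3/(1.58−0.116) = 5.719/1.464 = 3.906 mg/L.
e^(−k_d t) = e^(−0.116×0.5030) = 0.9433; e^(−k_2 t) = e^(−1.58×0.5030) = 0.4517.
D = 3.906 × (0.9433 − 0.4517) + 3.48 × 0.4517 = 1.920 + 1.572 = 3.492 mg/L.
DO = C_s − D = 7.80 − 3.492 = 4.308 mg/L.

DO ≈ 4.31 mg/L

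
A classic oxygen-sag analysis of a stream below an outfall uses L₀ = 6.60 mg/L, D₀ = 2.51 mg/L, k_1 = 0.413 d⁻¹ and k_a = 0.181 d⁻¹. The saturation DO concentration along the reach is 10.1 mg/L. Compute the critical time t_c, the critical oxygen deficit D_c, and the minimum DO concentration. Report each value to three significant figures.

t_c ≈ 2.72 d; D_c ≈ 4.89 mg/L; min DO ≈ 5.21 mg/L

At the critical point dD/dt = 0, so k_1 L₀ e^(−k_1 t) = k_a D. Substituting D(t) from the Streeter–Phelps equation and solving for t gives
t_c = ln[(k_a/k_1)(1 − D₀(k_a−k_1)/(k_1 L₀))] / (k_a−k_1).
Here k_a−k_1 = -0.2320 d⁻¹ and 1 − D₀(k_a−k_1)/(k_1 L₀) = 1 − 2.51×-0.2320/(0.413×6.60) = 1.214, so
t_c = ln(0.4383 × 1.214) / -0.2320 = -0.6313 / -0.2320 = 2.721 d.
D_c = (k_1/k_a) L₀ e^(−k_1 t_c) = (0.413/0.181) × 6.60 × e^(−0.413×2.721) = 2.282 × 6.60 × 0.3250 = 4.895 mg/L.
Minimum DO = C_s − D_c = 10.1 − 4.895 = 5.205 mg/L.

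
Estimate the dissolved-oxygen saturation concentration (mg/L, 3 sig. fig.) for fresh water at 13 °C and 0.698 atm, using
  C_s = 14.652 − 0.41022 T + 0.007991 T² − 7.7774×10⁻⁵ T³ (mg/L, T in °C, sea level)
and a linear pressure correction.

At sea level: C_s = 14.652 − 0.41022×13 + 0.007991×13² − 7.7774×10⁻⁵×13³ = 10.50 mg/L.
Pressure correction: C_s' = 10.50 × 0.698 = 7.328 mg/L.

C_s ≈ 7.33 mg/L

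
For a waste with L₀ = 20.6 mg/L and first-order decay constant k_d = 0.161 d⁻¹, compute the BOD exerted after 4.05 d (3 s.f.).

y ≈ 9.87 mg/L

y_t = L₀(1 − e^(−k_d t)) = 20.6 × (1 − e^(−0.161×4.05))
= 20.6 × (1 − 0.5210) = 20.6 × 0.4790 = 9.868 mg/L.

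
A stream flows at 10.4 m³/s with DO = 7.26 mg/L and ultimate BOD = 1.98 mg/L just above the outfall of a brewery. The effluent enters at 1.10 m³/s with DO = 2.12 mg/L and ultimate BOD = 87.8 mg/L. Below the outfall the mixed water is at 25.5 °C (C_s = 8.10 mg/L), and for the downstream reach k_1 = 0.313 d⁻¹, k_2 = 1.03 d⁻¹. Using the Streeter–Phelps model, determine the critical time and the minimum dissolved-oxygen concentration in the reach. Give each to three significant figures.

Mixed DO = (10.4×7.26 + 1.10×2.12)/(10.4+1.10) = 77.84/11.50 = 6.768 mg/L.
Mixed L₀ = (10.4×1.98 + 1.10×87.8)/(11.50) = 117.2/11.50 = 10.19 mg/L.
Initial deficit D₀ = C_s − DO₀ = 8.10 − 6.768 = 1.332 mg/L.
t_c = (1/0.7170) ln[(1.03/0.313)(1 − 1.332×0.7170/(0.313×10.19))] = 1.395 × ln(2.306) = 1.165 d.
D_c = (0.313/1.03) × 10.19 × e^(−0.313×1.165) = 0.3039 × 10.19 × 0.6944 = 2.150 mg/L.
Minimum DO = 8.10 − 2.150 = 5.950 mg/L.

t_c ≈ 1.16 d; minimum DO ≈ 5.95 mg/L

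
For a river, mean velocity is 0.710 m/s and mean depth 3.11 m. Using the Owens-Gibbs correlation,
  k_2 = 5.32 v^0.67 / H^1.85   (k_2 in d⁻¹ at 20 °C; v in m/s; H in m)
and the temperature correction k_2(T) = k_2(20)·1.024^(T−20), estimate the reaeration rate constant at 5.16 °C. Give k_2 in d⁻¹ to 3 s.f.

k_2(20) = 5.32 × 0.710^0.67 / 3.11^1.85 = 5.32 × 0.7950 / 8.158 = 0.5184 d⁻¹.
k_2(5.16) = 0.5184 × 1.024^(5.16−20) = 0.5184 × 0.7033 = 0.3646 d⁻¹.

k_2 ≈ 0.365 d⁻¹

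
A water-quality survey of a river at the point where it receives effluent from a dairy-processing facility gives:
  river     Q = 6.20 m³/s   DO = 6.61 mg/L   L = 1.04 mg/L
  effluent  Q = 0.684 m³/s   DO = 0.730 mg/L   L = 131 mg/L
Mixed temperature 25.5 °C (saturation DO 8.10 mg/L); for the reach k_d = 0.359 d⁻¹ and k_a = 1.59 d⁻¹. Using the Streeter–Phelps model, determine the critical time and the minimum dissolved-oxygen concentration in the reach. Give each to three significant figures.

Mixed DO = (6.20×6.61 + 0.684×0.730)/(6.20+0.684) = 41.48/6.884 = 6.026 mg/L.
Mixed L₀ = (6.20×1.04 + 0.684×131)/(6.884) = 96.05/6.884 = 13.95 mg/L.
Initial deficit D₀ = C_s − DO₀ = 8.10 − 6.026 = 2.074 mg/L.
t_c = (1/1.231) ln[(1.59/0.359)(1 − 2.074×1.231/(0.359×13.95))] = 0.8123 × ln(2.171) = 0.6298 d.
D_c = (0.359/1.59) × 13.95 × e^(−0.359×0.6298) = 0.2258 × 13.95 × 0.7976 = 2.513 mg/L.
Minimum DO = 8.10 − 2.513 = 5.587 mg/L.

t_c ≈ 0.630 d; minimum DO ≈ 5.59 mg/L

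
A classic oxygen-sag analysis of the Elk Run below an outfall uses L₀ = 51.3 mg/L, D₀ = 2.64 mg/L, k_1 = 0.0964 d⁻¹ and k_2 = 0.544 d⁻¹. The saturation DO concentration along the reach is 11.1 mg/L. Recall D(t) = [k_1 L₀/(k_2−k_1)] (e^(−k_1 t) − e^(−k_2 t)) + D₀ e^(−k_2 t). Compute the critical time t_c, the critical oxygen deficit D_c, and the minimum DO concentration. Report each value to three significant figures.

t_c ≈ 3.26 d; D_c ≈ 6.64 mg/L; min DO ≈ 4.46 mg/L

t_c = [1/(k_2−k_1)] ln[(k_2/k_1)(1 − D₀(k_2−k_1)/(k_1 L₀))]
= [1/(0.544−0.0964)] ln[(0.544/0.0964)(1 − 2.64×0.4476/(0.0964×51.3))]
= (1/0.4476) ln[5.643 × 0.7611] = 2.234 × ln(4.295) = 2.234 × 1.457 = 3.256 d.
D_c = (k_1/k_2) L₀ e^(−k_1 t_c) = (0.0964/0.544) × 51.3 × e^(−0.0964×3.256) = 0.1772 × 51.3 × 0.7306 = 6.642 mg/L.
Minimum DO = C_s − D_c = 11.1 − 6.642 = 4.458 mg/L.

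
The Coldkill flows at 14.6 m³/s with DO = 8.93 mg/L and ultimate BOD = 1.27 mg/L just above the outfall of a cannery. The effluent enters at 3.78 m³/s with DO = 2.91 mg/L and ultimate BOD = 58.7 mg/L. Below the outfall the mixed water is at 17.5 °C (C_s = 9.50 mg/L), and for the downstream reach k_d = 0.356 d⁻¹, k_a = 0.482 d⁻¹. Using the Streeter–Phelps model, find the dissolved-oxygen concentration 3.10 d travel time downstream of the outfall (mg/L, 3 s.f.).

DO ≈ 5.13 mg/L

Mixed DO = (14.6×8.93 + 3.78×2.91)/(14.6+3.78) = 141.4/18.38 = 7.692 mg/L.
Mixed L₀ = (14.6×1.27 + 3.78×58.7)/(18.38) = 240.4/18.38 = 13.08 mg/L.
Initial deficit D₀ = C_s − DO₀ = 9.50 − 7.692 = 1.808 mg/L.
D(3.10) = [0.356×13.08/(0.482−0.356)](e^(−0.356×3.10) − e^(−0.482×3.10)) + 1.808 e^(−0.482×3.10)
= 36.96 × (0.3317 − 0.2244) + 1.808 × 0.2244 = 4.370 mg/L.
DO = 9.50 − 4.370 = 5.130 mg/L.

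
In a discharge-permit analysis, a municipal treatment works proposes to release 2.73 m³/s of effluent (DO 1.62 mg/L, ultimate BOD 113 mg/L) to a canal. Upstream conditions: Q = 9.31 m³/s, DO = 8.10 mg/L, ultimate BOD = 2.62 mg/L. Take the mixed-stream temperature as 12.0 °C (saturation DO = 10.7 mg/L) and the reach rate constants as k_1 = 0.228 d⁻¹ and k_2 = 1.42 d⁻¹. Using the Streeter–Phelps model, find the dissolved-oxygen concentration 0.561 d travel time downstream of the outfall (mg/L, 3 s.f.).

DO ≈ 6.60 mg/L

Mixed DO = (9.31×8.10 + 2.73×1.62)/(9.31+2.73) = 79.83/12.04 = 6.631 mg/L.
Mixed L₀ = (9.31×2.62 + 2.73×113)/(12.04) = 332.9/12.04 = 27.65 mg/L.
Initial deficit D₀ = C_s − DO₀ = 10.7 − 6.631 = 4.069 mg/L.
D(0.561) = [0.228×27.65/(1.42−0.228)](e^(−0.228×0.561) − e^(−1.42×0.561)) + 4.069 e^(−1.42×0.561)
= 5.288 × (0.8799 − 0.4509) + 4.069 × 0.4509 = 4.104 mg/L.
DO = 10.7 − 4.104 = 6.596 mg/L.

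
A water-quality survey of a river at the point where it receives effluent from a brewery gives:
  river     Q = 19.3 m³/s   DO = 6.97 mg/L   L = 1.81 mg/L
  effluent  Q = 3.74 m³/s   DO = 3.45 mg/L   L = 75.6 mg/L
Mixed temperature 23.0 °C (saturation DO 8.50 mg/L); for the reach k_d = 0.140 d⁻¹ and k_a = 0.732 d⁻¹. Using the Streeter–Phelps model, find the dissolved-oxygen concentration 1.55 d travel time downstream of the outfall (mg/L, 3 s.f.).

Mixed DO = (19.3×6.97 + 3.74×3.45)/(19.3+3.74) = 147.4/23.04 = 6.399 mg/L.
Mixed L₀ = (19.3×1.81 + 3.74×75.6)/(23.04) = 317.7/23.04 = 13.79 mg/L.
Initial deficit D₀ = C_s − DO₀ = 8.50 − 6.399 = 2.101 mg/L.
D(1.55) = [0.140×13.79/(0.732−0.140)](e^(−0.140×1.55) − e^(−0.732×1.55)) + 2.101 e^(−0.732×1.55)
= 3.261 × (0.8049 − 0.3216) + 2.101 × 0.3216 = 2.252 mg/L.
DO = 8.50 − 2.252 = 6.248 mg/L.

DO ≈ 6.25 mg/L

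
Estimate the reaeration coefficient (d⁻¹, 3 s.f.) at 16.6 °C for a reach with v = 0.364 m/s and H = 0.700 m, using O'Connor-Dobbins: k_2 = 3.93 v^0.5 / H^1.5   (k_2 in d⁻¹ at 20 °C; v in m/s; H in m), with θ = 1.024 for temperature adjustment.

k_2(20) = 3.93 × 0.364^0.5 / 0.700^1.5 = 3.93 × 0.6033 / 0.5857 = 4.049 d⁻¹.
k_2(16.6) = 4.049 × 1.024^(16.6−20) = 4.049 × 0.9225 = 3.735 d⁻¹.

k_2 ≈ 3.73 d⁻¹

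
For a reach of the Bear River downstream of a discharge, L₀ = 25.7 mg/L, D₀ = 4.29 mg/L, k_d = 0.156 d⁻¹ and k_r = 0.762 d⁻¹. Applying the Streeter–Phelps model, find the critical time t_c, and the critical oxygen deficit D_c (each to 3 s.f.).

t_c ≈ 0.892 d; D_c ≈ 4.58 mg/L

With k_r/k_d = 4.885 and 1 − D₀(k_r−k_d)/(k_d L₀) = 0.3516,
t_c = ln(4.885 × 0.3516) / (0.762 − 0.156) = ln(1.717) / 0.6060 = 0.5407/0.6060 = 0.8923 d.
D_c = (k_d/k_r) L₀ e^(−k_d t_c) = (0.156/0.762) × 25.7 × e^(−0.156×0.8923) = 0.2047 × 25.7 × 0.8701 = 4.578 mg/L.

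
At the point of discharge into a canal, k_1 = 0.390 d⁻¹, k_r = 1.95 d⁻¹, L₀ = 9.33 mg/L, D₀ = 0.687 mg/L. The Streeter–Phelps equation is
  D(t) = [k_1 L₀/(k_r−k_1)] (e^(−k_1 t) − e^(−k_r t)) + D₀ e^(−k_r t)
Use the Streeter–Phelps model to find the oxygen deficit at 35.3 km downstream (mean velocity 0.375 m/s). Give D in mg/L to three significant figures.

D ≈ 1.33 mg/L

Travel time t = x/v = 35.3 km / (0.375 m/s) = 35300 m / 0.375 m/s = 94130 s = 1.090 d.
k_1 L₀/(k_r−k_1) = 0.390×9.33/(1.95−0.390) = 3.639/1.560 = 2.333 mg/L.
e^(−k_1 t) = e^(−0.390×1.090) = 0.6538; e^(−k_r t) = e^(−1.95×1.090) = 0.1195.
D = 2.333 × (0.6538 − 0.1195) + 0.687 × 0.1195 = 1.246 + 0.08209 = 1.328 mg/L.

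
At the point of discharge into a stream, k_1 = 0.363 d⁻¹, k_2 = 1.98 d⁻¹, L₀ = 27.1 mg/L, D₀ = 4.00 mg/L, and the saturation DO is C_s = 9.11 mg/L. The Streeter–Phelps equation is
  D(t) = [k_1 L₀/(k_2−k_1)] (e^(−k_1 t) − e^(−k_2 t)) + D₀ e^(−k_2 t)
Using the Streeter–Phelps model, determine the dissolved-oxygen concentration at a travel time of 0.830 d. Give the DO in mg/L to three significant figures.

k_1 L₀/(k_2−k_1) = 0.363×27.1/(1.98−0.363) = 9.837/1.617 = 6.084 mg/L.
e^(−k_1 t) = e^(−0.363×0.8300) = 0.7399; e^(−k_2 t) = e^(−1.98×0.8300) = 0.1933.
D = 6.084 × (0.7399 − 0.1933) + 4.00 × 0.1933 = 3.325 + 0.7733 = 4.098 mg/L.
DO = C_s − D = 9.11 − 4.098 = 5.012 mg/L.

DO ≈ 5.01 mg/L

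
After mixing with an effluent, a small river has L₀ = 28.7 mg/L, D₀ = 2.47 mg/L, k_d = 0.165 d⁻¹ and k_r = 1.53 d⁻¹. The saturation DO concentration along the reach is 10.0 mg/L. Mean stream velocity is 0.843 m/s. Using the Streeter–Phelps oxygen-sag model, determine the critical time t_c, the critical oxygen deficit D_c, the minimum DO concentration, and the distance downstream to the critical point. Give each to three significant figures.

t_c ≈ 0.720 d; D_c ≈ 2.75 mg/L; min DO ≈ 7.25 mg/L; x_c ≈ 52.4 km

With k_r/k_d = 9.273 and 1 − D₀(k_r−k_d)/(k_d L₀) = 0.2880,
t_c = ln(9.273 × 0.2880) / (1.53 − 0.165) = ln(2.671) / 1.365 = 0.9824/1.365 = 0.7197 d.
L(t_c) = L₀ e^(−k_d t_c) = 28.7 × 0.8880 = 25.49 mg/L, and at the critical point k_r D_c = k_d L, so D_c = (0.165/1.53) × 25.49 = 2.749 mg/L.
Minimum DO = C_s − D_c = 10.0 − 2.749 = 7.251 mg/L.
x_c = v t_c = 0.843 m/s × 0.7197 d × 86400 s/d = 52420 m ≈ 52.4 km.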